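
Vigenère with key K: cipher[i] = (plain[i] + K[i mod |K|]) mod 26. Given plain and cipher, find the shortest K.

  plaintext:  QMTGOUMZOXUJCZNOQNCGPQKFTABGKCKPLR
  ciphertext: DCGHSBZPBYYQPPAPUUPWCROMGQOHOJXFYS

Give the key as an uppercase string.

NQNBEH

  i= 0: D-Q = 13 → N
  i= 1: C-M = 16 → Q
  i= 2: G-T = 13 → N
  i= 3: H-G =  1 → B
  i= 4: S-O =  4 → E
  i= 5: B-U =  7 → H
  i= 6: Z-M = 13 → N
  i= 7: P-Z = 16 → Q
  i= 8: B-O = 13 → N
  i= 9: Y-X =  1 → B
  i=10: Y-U =  4 → E
  i=11: Q-J =  7 → H
  i=12: P-C = 13 → N
  i=13: P-Z = 16 → Q
  i=14: A-N = 13 → N
  i=15: P-O =  1 → B
  i=16: U-Q =  4 → E
  i=17: U-N =  7 → H
  i=18: P-C = 13 → N
  i=19: W-G = 16 → Q
  i=20: C-P = 13 → N
  i=21: R-Q =  1 → B
  i=22: O-K =  4 → E
  i=23: M-F =  7 → H
  i=24: G-T = 13 → N
  i=25: Q-A = 16 → Q
  i=26: O-B = 13 → N
  i=27: H-G =  1 → B
  i=28: O-K =  4 → E
  i=29: J-C =  7 → H
  i=30: X-K = 13 → N
  i=31: F-P = 16 → Q
  i=32: Y-L = 13 → N
  i=33: S-R =  1 → B
  shifts repeat with period 6: NQNBEH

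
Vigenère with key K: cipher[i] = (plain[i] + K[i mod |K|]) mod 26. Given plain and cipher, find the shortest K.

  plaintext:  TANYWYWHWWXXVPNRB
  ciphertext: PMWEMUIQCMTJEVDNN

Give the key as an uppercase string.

  i= 0: P-T = 22 → W
  i= 1: M-A = 12 → M
  i= 2: W-N =  9 → J
  i= 3: E-Y =  6 → G
  i= 4: M-W = 16 → Q
  i= 5: U-Y = 22 → W
  i= 6: I-W = 12 → M
  i= 7: Q-H =  9 → J
  i= 8: C-W =  6 → G
  i= 9: M-W = 16 → Q
  i=10: T-X = 22 → W
  i=11: J-X = 12 → M
  i=12: E-V =  9 → J
  i=13: V-P =  6 → G
  i=14: D-N = 16 → Q
  i=15: N-R = 22 → W
  i=16: N-B = 12 → M
  shifts repeat with period 5: WMJGQ

WMJGQ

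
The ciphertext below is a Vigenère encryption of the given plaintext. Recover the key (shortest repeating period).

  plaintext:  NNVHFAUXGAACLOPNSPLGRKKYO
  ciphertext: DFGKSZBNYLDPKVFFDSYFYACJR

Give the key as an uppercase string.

  i= 0: D-N = 16 → Q
  i= 1: F-N = 18 → S
  i= 2: G-V = 11 → L
  i= 3: K-H =  3 → D
  i= 4: S-F = 13 → N
  i= 5: Z-A = 25 → Z
  i= 6: B-U =  7 → H
  i= 7: N-X = 16 → Q
  i= 8: Y-G = 18 → S
  i= 9: L-A = 11 → L
  i=10: D-A =  3 → D
  i=11: P-C = 13 → N
  i=12: K-L = 25 → Z
  i=13: V-O =  7 → H
  i=14: F-P = 16 → Q
  i=15: F-N = 18 → S
  i=16: D-S = 11 → L
  i=17: S-P =  3 → D
  i=18: Y-L = 13 → N
  i=19: F-G = 25 → Z
  i=20: Y-R =  7 → H
  i=21: A-K = 16 → Q
  i=22: C-K = 18 → S
  i=23: J-Y = 11 → L
  i=24: R-O =  3 → D
  shifts repeat with period 7: QSLDNZH

QSLDNZH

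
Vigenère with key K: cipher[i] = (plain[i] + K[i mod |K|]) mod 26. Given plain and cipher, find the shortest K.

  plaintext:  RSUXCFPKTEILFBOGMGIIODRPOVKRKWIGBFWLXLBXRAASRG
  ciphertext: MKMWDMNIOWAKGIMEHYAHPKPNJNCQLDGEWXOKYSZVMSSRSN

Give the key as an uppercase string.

VSSZBHYY

  i= 0: M-R = 21 → V
  i= 1: K-S = 18 → S
  i= 2: M-U = 18 → S
  i= 3: W-X = 25 → Z
  i= 4: D-C =  1 → B
  i= 5: M-F =  7 → H
  i= 6: N-P = 24 → Y
  i= 7: I-K = 24 → Y
  i= 8: O-T = 21 → V
  i= 9: W-E = 18 → S
  i=10: A-I = 18 → S
  i=11: K-L = 25 → Z
  i=12: G-F =  1 → B
  i=13: I-B =  7 → H
  i=14: M-O = 24 → Y
  i=15: E-G = 24 → Y
  i=16: H-M = 21 → V
  i=17: Y-G = 18 → S
  i=18: A-I = 18 → S
  i=19: H-I = 25 → Z
  i=20: P-O =  1 → B
  i=21: K-D =  7 → H
  i=22: P-R = 24 → Y
  i=23: N-P = 24 → Y
  i=24: J-O = 21 → V
  i=25: N-V = 18 → S
  i=26: C-K = 18 → S
  i=27: Q-R = 25 → Z
  i=28: L-K =  1 → B
  i=29: D-W =  7 → H
  i=30: G-I = 24 → Y
  i=31: E-G = 24 → Y
  i=32: W-B = 21 → V
  i=33: X-F = 18 → S
  i=34: O-W = 18 → S
  i=35: K-L = 25 → Z
  i=36: Y-X =  1 → B
  i=37: S-L =  7 → H
  i=38: Z-B = 24 → Y
  i=39: V-X = 24 → Y
  i=40: M-R = 21 → V
  i=41: S-A = 18 → S
  i=42: S-A = 18 → S
  i=43: R-S = 25 → Z
  i=44: S-R =  1 → B
  i=45: N-G =  7 → H
  shifts repeat with period 8: VSSZBHYY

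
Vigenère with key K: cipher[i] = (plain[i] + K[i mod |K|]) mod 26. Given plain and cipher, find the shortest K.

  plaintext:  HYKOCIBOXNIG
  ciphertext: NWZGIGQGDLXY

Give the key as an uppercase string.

  i= 0: N-H =  6 → G
  i= 1: W-Y = 24 → Y
  i= 2: Z-K = 15 → P
  i= 3: G-O = 18 → S
  i= 4: I-C =  6 → G
  i= 5: G-I = 24 → Y
  i= 6: Q-B = 15 → P
  i= 7: G-O = 18 → S
  i= 8: D-X =  6 → G
  i= 9: L-N = 24 → Y
  i=10: X-I = 15 → P
  i=11: Y-G = 18 → S
  shifts repeat with period 4: GYPS

GYPS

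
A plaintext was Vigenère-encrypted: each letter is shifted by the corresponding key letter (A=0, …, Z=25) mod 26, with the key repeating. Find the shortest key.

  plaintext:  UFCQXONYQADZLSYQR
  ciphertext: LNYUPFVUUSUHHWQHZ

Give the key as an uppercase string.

  i= 0: L-U = 17 → R
  i= 1: N-F =  8 → I
  i= 2: Y-C = 22 → W
  i= 3: U-Q =  4 → E
  i= 4: P-X = 18 → S
  i= 5: F-O = 17 → R
  i= 6: V-N =  8 → I
  i= 7: U-Y = 22 → W
  i= 8: U-Q =  4 → E
  i= 9: S-A = 18 → S
  i=10: U-D = 17 → R
  i=11: H-Z =  8 → I
  i=12: H-L = 22 → W
  i=13: W-S =  4 → E
  i=14: Q-Y = 18 → S
  i=15: H-Q = 17 → R
  i=16: Z-R =  8 → I
  shifts repeat with period 5: RIWES

RIWES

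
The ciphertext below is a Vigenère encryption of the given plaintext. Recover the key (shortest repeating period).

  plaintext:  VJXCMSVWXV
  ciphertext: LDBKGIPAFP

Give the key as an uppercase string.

QUEIU

  i= 0: L-V = 16 → Q
  i= 1: D-J = 20 → U
  i= 2: B-X =  4 → E
  i= 3: K-C =  8 → I
  i= 4: G-M = 20 → U
  i= 5: I-S = 16 → Q
  i= 6: P-V = 20 → U
  i= 7: A-W =  4 → E
  i= 8: F-X =  8 → I
  i= 9: P-V = 20 → U
  shifts repeat with period 5: QUEIU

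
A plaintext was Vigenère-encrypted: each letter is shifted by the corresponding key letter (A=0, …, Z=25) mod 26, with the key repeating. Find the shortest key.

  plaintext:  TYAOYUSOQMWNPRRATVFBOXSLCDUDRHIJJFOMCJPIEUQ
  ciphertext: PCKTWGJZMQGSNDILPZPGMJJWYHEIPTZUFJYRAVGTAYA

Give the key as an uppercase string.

WEKFYMRL

  i= 0: P-T = 22 → W
  i= 1: C-Y =  4 → E
  i= 2: K-A = 10 → K
  i= 3: T-O =  5 → F
  i= 4: W-Y = 24 → Y
  i= 5: G-U = 12 → M
  i= 6: J-S = 17 → R
  i= 7: Z-O = 11 → L
  i= 8: M-Q = 22 → W
  i= 9: Q-M =  4 → E
  i=10: G-W = 10 → K
  i=11: S-N =  5 → F
  i=12: N-P = 24 → Y
  i=13: D-R = 12 → M
  i=14: I-R = 17 → R
  i=15: L-A = 11 → L
  i=16: P-T = 22 → W
  i=17: Z-V =  4 → E
  i=18: P-F = 10 → K
  i=19: G-B =  5 → F
  i=20: M-O = 24 → Y
  i=21: J-X = 12 → M
  i=22: J-S = 17 → R
  i=23: W-L = 11 → L
  i=24: Y-C = 22 → W
  i=25: H-D =  4 → E
  i=26: E-U = 10 → K
  i=27: I-D =  5 → F
  i=28: P-R = 24 → Y
  i=29: T-H = 12 → M
  i=30: Z-I = 17 → R
  i=31: U-J = 11 → L
  i=32: F-J = 22 → W
  i=33: J-F =  4 → E
  i=34: Y-O = 10 → K
  i=35: R-M =  5 → F
  i=36: A-C = 24 → Y
  i=37: V-J = 12 → M
  i=38: G-P = 17 → R
  i=39: T-I = 11 → L
  i=40: A-E = 22 → W
  i=41: Y-U =  4 → E
  i=42: A-Q = 10 → K
  shifts repeat with period 8: WEKFYMRL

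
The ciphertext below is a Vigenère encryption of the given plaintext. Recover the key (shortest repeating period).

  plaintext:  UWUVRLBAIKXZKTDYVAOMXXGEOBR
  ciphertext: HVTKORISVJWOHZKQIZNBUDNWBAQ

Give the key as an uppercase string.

NZZPXGHS

  i= 0: H-U = 13 → N
  i= 1: V-W = 25 → Z
  i= 2: T-U = 25 → Z
  i= 3: K-V = 15 → P
  i= 4: O-R = 23 → X
  i= 5: R-L =  6 → G
  i= 6: I-B =  7 → H
  i= 7: S-A = 18 → S
  i= 8: V-I = 13 → N
  i= 9: J-K = 25 → Z
  i=10: W-X = 25 → Z
  i=11: O-Z = 15 → P
  i=12: H-K = 23 → X
  i=13: Z-T =  6 → G
  i=14: K-D =  7 → H
  i=15: Q-Y = 18 → S
  i=16: I-V = 13 → N
  i=17: Z-A = 25 → Z
  i=18: N-O = 25 → Z
  i=19: B-M = 15 → P
  i=20: U-X = 23 → X
  i=21: D-X =  6 → G
  i=22: N-G =  7 → H
  i=23: W-E = 18 → S
  i=24: B-O = 13 → N
  i=25: A-B = 25 → Z
  i=26: Q-R = 25 → Z
  shifts repeat with period 8: NZZPXGHS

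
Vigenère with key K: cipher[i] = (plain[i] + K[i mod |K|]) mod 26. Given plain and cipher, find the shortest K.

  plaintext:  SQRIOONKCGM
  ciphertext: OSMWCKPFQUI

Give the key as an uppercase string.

  i= 0: O-S = 22 → W
  i= 1: S-Q =  2 → C
  i= 2: M-R = 21 → V
  i= 3: W-I = 14 → O
  i= 4: C-O = 14 → O
  i= 5: K-O = 22 → W
  i= 6: P-N =  2 → C
  i= 7: F-K = 21 → V
  i= 8: Q-C = 14 → O
  i= 9: U-G = 14 → O
  i=10: I-M = 22 → W
  shifts repeat with period 5: WCVOO

WCVOO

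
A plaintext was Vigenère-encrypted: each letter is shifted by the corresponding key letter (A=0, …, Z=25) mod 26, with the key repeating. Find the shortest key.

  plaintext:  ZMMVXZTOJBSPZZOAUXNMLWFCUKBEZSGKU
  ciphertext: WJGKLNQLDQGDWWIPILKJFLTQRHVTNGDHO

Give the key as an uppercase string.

  i= 0: W-Z = 23 → X
  i= 1: J-M = 23 → X
  i= 2: G-M = 20 → U
  i= 3: K-V = 15 → P
  i= 4: L-X = 14 → O
  i= 5: N-Z = 14 → O
  i= 6: Q-T = 23 → X
  i= 7: L-O = 23 → X
  i= 8: D-J = 20 → U
  i= 9: Q-B = 15 → P
  i=10: G-S = 14 → O
  i=11: D-P = 14 → O
  i=12: W-Z = 23 → X
  i=13: W-Z = 23 → X
  i=14: I-O = 20 → U
  i=15: P-A = 15 → P
  i=16: I-U = 14 → O
  i=17: L-X = 14 → O
  i=18: K-N = 23 → X
  i=19: J-M = 23 → X
  i=20: F-L = 20 → U
  i=21: L-W = 15 → P
  i=22: T-F = 14 → O
  i=23: Q-C = 14 → O
  i=24: R-U = 23 → X
  i=25: H-K = 23 → X
  i=26: V-B = 20 → U
  i=27: T-E = 15 → P
  i=28: N-Z = 14 → O
  i=29: G-S = 14 → O
  i=30: D-G = 23 → X
  i=31: H-K = 23 → X
  i=32: O-U = 20 → U
  shifts repeat with period 6: XXUPOO

XXUPOO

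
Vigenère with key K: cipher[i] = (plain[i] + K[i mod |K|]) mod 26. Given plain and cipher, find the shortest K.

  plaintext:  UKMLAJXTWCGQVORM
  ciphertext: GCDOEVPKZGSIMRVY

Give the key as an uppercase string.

  i= 0: G-U = 12 → M
  i= 1: C-K = 18 → S
  i= 2: D-M = 17 → R
  i= 3: O-L =  3 → D
  i= 4: E-A =  4 → E
  i= 5: V-J = 12 → M
  i= 6: P-X = 18 → S
  i= 7: K-T = 17 → R
  i= 8: Z-W =  3 → D
  i= 9: G-C =  4 → E
  i=10: S-G = 12 → M
  i=11: I-Q = 18 → S
  i=12: M-V = 17 → R
  i=13: R-O =  3 → D
  i=14: V-R =  4 → E
  i=15: Y-M = 12 → M
  shifts repeat with period 5: MSRDE

MSRDE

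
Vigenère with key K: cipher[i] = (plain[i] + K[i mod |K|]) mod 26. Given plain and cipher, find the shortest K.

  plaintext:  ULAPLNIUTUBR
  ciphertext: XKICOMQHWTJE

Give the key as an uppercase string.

DZIN

  i= 0: X-U =  3 → D
  i= 1: K-L = 25 → Z
  i= 2: I-A =  8 → I
  i= 3: C-P = 13 → N
  i= 4: O-L =  3 → D
  i= 5: M-N = 25 → Z
  i= 6: Q-I =  8 → I
  i= 7: H-U = 13 → N
  i= 8: W-T =  3 → D
  i= 9: T-U = 25 → Z
  i=10: J-B =  8 → I
  i=11: E-R = 13 → N
  shifts repeat with period 4: DZIN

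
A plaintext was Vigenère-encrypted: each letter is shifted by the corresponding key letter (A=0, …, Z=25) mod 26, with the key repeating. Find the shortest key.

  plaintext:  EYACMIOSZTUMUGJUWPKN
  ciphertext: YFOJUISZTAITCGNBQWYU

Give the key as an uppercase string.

UHOHIAEH

  i= 0: Y-E = 20 → U
  i= 1: F-Y =  7 → H
  i= 2: O-A = 14 → O
  i= 3: J-C =  7 → H
  i= 4: U-M =  8 → I
  i= 5: I-I =  0 → A
  i= 6: S-O =  4 → E
  i= 7: Z-S =  7 → H
  i= 8: T-Z = 20 → U
  i= 9: A-T =  7 → H
  i=10: I-U = 14 → O
  i=11: T-M =  7 → H
  i=12: C-U =  8 → I
  i=13: G-G =  0 → A
  i=14: N-J =  4 → E
  i=15: B-U =  7 → H
  i=16: Q-W = 20 → U
  i=17: W-P =  7 → H
  i=18: Y-K = 14 → O
  i=19: U-N =  7 → H
  shifts repeat with period 8: UHOHIAEH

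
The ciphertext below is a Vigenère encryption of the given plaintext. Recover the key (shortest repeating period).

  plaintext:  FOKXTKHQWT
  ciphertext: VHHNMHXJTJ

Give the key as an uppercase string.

QTX

  i= 0: V-F = 16 → Q
  i= 1: H-O = 19 → T
  i= 2: H-K = 23 → X
  i= 3: N-X = 16 → Q
  i= 4: M-T = 19 → T
  i= 5: H-K = 23 → X
  i= 6: X-H = 16 → Q
  i= 7: J-Q = 19 → T
  i= 8: T-W = 23 → X
  i= 9: J-T = 16 → Q
  shifts repeat with period 3: QTX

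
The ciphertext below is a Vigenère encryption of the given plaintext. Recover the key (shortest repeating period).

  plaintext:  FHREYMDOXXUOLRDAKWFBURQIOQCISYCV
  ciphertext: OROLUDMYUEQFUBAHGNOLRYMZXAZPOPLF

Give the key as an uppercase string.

  i= 0: O-F =  9 → J
  i= 1: R-H = 10 → K
  i= 2: O-R = 23 → X
  i= 3: L-E =  7 → H
  i= 4: U-Y = 22 → W
  i= 5: D-M = 17 → R
  i= 6: M-D =  9 → J
  i= 7: Y-O = 10 → K
  i= 8: U-X = 23 → X
  i= 9: E-X =  7 → H
  i=10: Q-U = 22 → W
  i=11: F-O = 17 → R
  i=12: U-L =  9 → J
  i=13: B-R = 10 → K
  i=14: A-D = 23 → X
  i=15: H-A =  7 → H
  i=16: G-K = 22 → W
  i=17: N-W = 17 → R
  i=18: O-F =  9 → J
  i=19: L-B = 10 → K
  i=20: R-U = 23 → X
  i=21: Y-R =  7 → H
  i=22: M-Q = 22 → W
  i=23: Z-I = 17 → R
  i=24: X-O =  9 → J
  i=25: A-Q = 10 → K
  i=26: Z-C = 23 → X
  i=27: P-I =  7 → H
  i=28: O-S = 22 → W
  i=29: P-Y = 17 → R
  i=30: L-C =  9 → J
  i=31: F-V = 10 → K
  shifts repeat with period 6: JKXHWR

JKXHWR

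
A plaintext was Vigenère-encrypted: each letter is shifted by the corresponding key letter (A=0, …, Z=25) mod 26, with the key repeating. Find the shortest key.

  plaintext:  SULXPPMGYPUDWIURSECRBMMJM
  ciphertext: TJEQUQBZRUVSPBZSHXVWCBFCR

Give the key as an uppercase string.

  i= 0: T-S =  1 → B
  i= 1: J-U = 15 → P
  i= 2: E-L = 19 → T
  i= 3: Q-X = 19 → T
  i= 4: U-P =  5 → F
  i= 5: Q-P =  1 → B
  i= 6: B-M = 15 → P
  i= 7: Z-G = 19 → T
  i= 8: R-Y = 19 → T
  i= 9: U-P =  5 → F
  i=10: V-U =  1 → B
  i=11: S-D = 15 → P
  i=12: P-W = 19 → T
  i=13: B-I = 19 → T
  i=14: Z-U =  5 → F
  i=15: S-R =  1 → B
  i=16: H-S = 15 → P
  i=17: X-E = 19 → T
  i=18: V-C = 19 → T
  i=19: W-R =  5 → F
  i=20: C-B =  1 → B
  i=21: B-M = 15 → P
  i=22: F-M = 19 → T
  i=23: C-J = 19 → T
  i=24: R-M =  5 → F
  shifts repeat with period 5: BPTTF

BPTTF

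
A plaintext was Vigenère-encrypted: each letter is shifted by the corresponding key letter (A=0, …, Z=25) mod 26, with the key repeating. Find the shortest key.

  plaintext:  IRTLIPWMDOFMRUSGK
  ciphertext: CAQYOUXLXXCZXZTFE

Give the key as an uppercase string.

UJXNGFBZ

  i= 0: C-I = 20 → U
  i= 1: A-R =  9 → J
  i= 2: Q-T = 23 → X
  i= 3: Y-L = 13 → N
  i= 4: O-I =  6 → G
  i= 5: U-P =  5 → F
  i= 6: X-W =  1 → B
  i= 7: L-M = 25 → Z
  i= 8: X-D = 20 → U
  i= 9: X-O =  9 → J
  i=10: C-F = 23 → X
  i=11: Z-M = 13 → N
  i=12: X-R =  6 → G
  i=13: Z-U =  5 → F
  i=14: T-S =  1 → B
  i=15: F-G = 25 → Z
  i=16: E-K = 20 → U
  shifts repeat with period 8: UJXNGFBZ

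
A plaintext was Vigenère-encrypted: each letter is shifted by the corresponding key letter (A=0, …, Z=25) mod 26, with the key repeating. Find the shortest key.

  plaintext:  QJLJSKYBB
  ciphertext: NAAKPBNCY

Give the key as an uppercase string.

  i= 0: N-Q = 23 → X
  i= 1: A-J = 17 → R
  i= 2: A-L = 15 → P
  i= 3: K-J =  1 → B
  i= 4: P-S = 23 → X
  i= 5: B-K = 17 → R
  i= 6: N-Y = 15 → P
  i= 7: C-B =  1 → B
  i= 8: Y-B = 23 → X
  shifts repeat with period 4: XRPB

XRPB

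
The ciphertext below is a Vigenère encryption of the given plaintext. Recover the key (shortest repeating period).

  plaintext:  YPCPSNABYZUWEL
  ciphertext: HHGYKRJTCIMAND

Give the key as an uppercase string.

JSE

  i= 0: H-Y =  9 → J
  i= 1: H-P = 18 → S
  i= 2: G-C =  4 → E
  i= 3: Y-P =  9 → J
  i= 4: K-S = 18 → S
  i= 5: R-N =  4 → E
  i= 6: J-A =  9 → J
  i= 7: T-B = 18 → S
  i= 8: C-Y =  4 → E
  i= 9: I-Z =  9 → J
  i=10: M-U = 18 → S
  i=11: A-W =  4 → E
  i=12: N-E =  9 → J
  i=13: D-L = 18 → S
  shifts repeat with period 3: JSE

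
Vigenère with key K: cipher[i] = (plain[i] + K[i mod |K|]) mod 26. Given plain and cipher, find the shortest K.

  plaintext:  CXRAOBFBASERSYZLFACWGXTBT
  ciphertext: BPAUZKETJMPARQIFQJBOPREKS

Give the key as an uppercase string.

  i= 0: B-C = 25 → Z
  i= 1: P-X = 18 → S
  i= 2: A-R =  9 → J
  i= 3: U-A = 20 → U
  i= 4: Z-O = 11 → L
  i= 5: K-B =  9 → J
  i= 6: E-F = 25 → Z
  i= 7: T-B = 18 → S
  i= 8: J-A =  9 → J
  i= 9: M-S = 20 → U
  i=10: P-E = 11 → L
  i=11: A-R =  9 → J
  i=12: R-S = 25 → Z
  i=13: Q-Y = 18 → S
  i=14: I-Z =  9 → J
  i=15: F-L = 20 → U
  i=16: Q-F = 11 → L
  i=17: J-A =  9 → J
  i=18: B-C = 25 → Z
  i=19: O-W = 18 → S
  i=20: P-G =  9 → J
  i=21: R-X = 20 → U
  i=22: E-T = 11 → L
  i=23: K-B =  9 → J
  i=24: S-T = 25 → Z
  shifts repeat with period 6: ZSJULJ

ZSJULJ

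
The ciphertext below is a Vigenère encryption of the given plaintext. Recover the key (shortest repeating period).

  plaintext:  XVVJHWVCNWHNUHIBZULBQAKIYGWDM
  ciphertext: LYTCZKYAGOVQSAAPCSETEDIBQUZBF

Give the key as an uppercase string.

ODYTS

  i= 0: L-X = 14 → O
  i= 1: Y-V =  3 → D
  i= 2: T-V = 24 → Y
  i= 3: C-J = 19 → T
  i= 4: Z-H = 18 → S
  i= 5: K-W = 14 → O
  i= 6: Y-V =  3 → D
  i= 7: A-C = 24 → Y
  i= 8: G-N = 19 → T
  i= 9: O-W = 18 → S
  i=10: V-H = 14 → O
  i=11: Q-N =  3 → D
  i=12: S-U = 24 → Y
  i=13: A-H = 19 → T
  i=14: A-I = 18 → S
  i=15: P-B = 14 → O
  i=16: C-Z =  3 → D
  i=17: S-U = 24 → Y
  i=18: E-L = 19 → T
  i=19: T-B = 18 → S
  i=20: E-Q = 14 → O
  i=21: D-A =  3 → D
  i=22: I-K = 24 → Y
  i=23: B-I = 19 → T
  i=24: Q-Y = 18 → S
  i=25: U-G = 14 → O
  i=26: Z-W =  3 → D
  i=27: B-D = 24 → Y
  i=28: F-M = 19 → T
  shifts repeat with period 5: ODYTS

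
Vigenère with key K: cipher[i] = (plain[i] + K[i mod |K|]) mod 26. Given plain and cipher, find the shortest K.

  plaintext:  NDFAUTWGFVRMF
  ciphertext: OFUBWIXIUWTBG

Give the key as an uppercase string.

  i= 0: O-N =  1 → B
  i= 1: F-D =  2 → C
  i= 2: U-F = 15 → P
  i= 3: B-A =  1 → B
  i= 4: W-U =  2 → C
  i= 5: I-T = 15 → P
  i= 6: X-W =  1 → B
  i= 7: I-G =  2 → C
  i= 8: U-F = 15 → P
  i= 9: W-V =  1 → B
  i=10: T-R =  2 → C
  i=11: B-M = 15 → P
  i=12: G-F =  1 → B
  shifts repeat with period 3: BCP

BCP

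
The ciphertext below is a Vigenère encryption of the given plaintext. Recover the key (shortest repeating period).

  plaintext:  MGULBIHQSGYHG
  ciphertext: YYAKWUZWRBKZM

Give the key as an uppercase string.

MSGZV

  i= 0: Y-M = 12 → M
  i= 1: Y-G = 18 → S
  i= 2: A-U =  6 → G
  i= 3: K-L = 25 → Z
  i= 4: W-B = 21 → V
  i= 5: U-I = 12 → M
  i= 6: Z-H = 18 → S
  i= 7: W-Q =  6 → G
  i= 8: R-S = 25 → Z
  i= 9: B-G = 21 → V
  i=10: K-Y = 12 → M
  i=11: Z-H = 18 → S
  i=12: M-G =  6 → G
  shifts repeat with period 5: MSGZV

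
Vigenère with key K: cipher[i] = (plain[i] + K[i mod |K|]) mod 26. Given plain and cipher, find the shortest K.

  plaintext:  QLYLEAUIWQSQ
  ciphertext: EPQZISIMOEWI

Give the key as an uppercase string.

OES

  i= 0: E-Q = 14 → O
  i= 1: P-L =  4 → E
  i= 2: Q-Y = 18 → S
  i= 3: Z-L = 14 → O
  i= 4: I-E =  4 → E
  i= 5: S-A = 18 → S
  i= 6: I-U = 14 → O
  i= 7: M-I =  4 → E
  i= 8: O-W = 18 → S
  i= 9: E-Q = 14 → O
  i=10: W-S =  4 → E
  i=11: I-Q = 18 → S
  shifts repeat with period 3: OES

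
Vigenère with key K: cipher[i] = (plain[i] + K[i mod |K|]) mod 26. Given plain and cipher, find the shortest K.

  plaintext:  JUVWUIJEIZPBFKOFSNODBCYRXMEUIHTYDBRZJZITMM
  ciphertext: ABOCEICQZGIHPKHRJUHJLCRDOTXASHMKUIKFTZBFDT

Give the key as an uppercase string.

  i= 0: A-J = 17 → R
  i= 1: B-U =  7 → H
  i= 2: O-V = 19 → T
  i= 3: C-W =  6 → G
  i= 4: E-U = 10 → K
  i= 5: I-I =  0 → A
  i= 6: C-J = 19 → T
  i= 7: Q-E = 12 → M
  i= 8: Z-I = 17 → R
  i= 9: G-Z =  7 → H
  i=10: I-P = 19 → T
  i=11: H-B =  6 → G
  i=12: P-F = 10 → K
  i=13: K-K =  0 → A
  i=14: H-O = 19 → T
  i=15: R-F = 12 → M
  i=16: J-S = 17 → R
  i=17: U-N =  7 → H
  i=18: H-O = 19 → T
  i=19: J-D =  6 → G
  i=20: L-B = 10 → K
  i=21: C-C =  0 → A
  i=22: R-Y = 19 → T
  i=23: D-R = 12 → M
  i=24: O-X = 17 → R
  i=25: T-M =  7 → H
  i=26: X-E = 19 → T
  i=27: A-U =  6 → G
  i=28: S-I = 10 → K
  i=29: H-H =  0 → A
  i=30: M-T = 19 → T
  i=31: K-Y = 12 → M
  i=32: U-D = 17 → R
  i=33: I-B =  7 → H
  i=34: K-R = 19 → T
  i=35: F-Z =  6 → G
  i=36: T-J = 10 → K
  i=37: Z-Z =  0 → A
  i=38: B-I = 19 → T
  i=39: F-T = 12 → M
  i=40: D-M = 17 → R
  i=41: T-M =  7 → H
  shifts repeat with period 8: RHTGKATM

RHTGKATM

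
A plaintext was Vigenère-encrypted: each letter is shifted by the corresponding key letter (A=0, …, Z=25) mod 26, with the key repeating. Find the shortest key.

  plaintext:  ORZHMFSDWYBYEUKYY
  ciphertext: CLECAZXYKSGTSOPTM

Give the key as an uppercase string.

  i= 0: C-O = 14 → O
  i= 1: L-R = 20 → U
  i= 2: E-Z =  5 → F
  i= 3: C-H = 21 → V
  i= 4: A-M = 14 → O
  i= 5: Z-F = 20 → U
  i= 6: X-S =  5 → F
  i= 7: Y-D = 21 → V
  i= 8: K-W = 14 → O
  i= 9: S-Y = 20 → U
  i=10: G-B =  5 → F
  i=11: T-Y = 21 → V
  i=12: S-E = 14 → O
  i=13: O-U = 20 → U
  i=14: P-K =  5 → F
  i=15: T-Y = 21 → V
  i=16: M-Y = 14 → O
  shifts repeat with period 4: OUFV

OUFV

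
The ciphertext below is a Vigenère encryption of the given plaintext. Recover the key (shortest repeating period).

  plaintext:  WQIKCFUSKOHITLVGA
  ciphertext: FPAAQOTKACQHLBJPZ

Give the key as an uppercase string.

JZSQO

  i= 0: F-W =  9 → J
  i= 1: P-Q = 25 → Z
  i= 2: A-I = 18 → S
  i= 3: A-K = 16 → Q
  i= 4: Q-C = 14 → O
  i= 5: O-F =  9 → J
  i= 6: T-U = 25 → Z
  i= 7: K-S = 18 → S
  i= 8: A-K = 16 → Q
  i= 9: C-O = 14 → O
  i=10: Q-H =  9 → J
  i=11: H-I = 25 → Z
  i=12: L-T = 18 → S
  i=13: B-L = 16 → Q
  i=14: J-V = 14 → O
  i=15: P-G =  9 → J
  i=16: Z-A = 25 → Z
  shifts repeat with period 5: JZSQO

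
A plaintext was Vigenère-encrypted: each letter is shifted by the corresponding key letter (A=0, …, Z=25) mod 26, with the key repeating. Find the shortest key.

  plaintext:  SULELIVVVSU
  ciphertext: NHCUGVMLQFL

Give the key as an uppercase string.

  i= 0: N-S = 21 → V
  i= 1: H-U = 13 → N
  i= 2: C-L = 17 → R
  i= 3: U-E = 16 → Q
  i= 4: G-L = 21 → V
  i= 5: V-I = 13 → N
  i= 6: M-V = 17 → R
  i= 7: L-V = 16 → Q
  i= 8: Q-V = 21 → V
  i= 9: F-S = 13 → N
  i=10: L-U = 17 → R
  shifts repeat with period 4: VNRQ

VNRQ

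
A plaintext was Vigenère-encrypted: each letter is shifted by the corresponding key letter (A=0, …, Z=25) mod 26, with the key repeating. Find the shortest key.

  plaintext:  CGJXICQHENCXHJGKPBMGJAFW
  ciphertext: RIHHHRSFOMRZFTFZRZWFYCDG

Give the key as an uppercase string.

PCYKZ

  i= 0: R-C = 15 → P
  i= 1: I-G =  2 → C
  i= 2: H-J = 24 → Y
  i= 3: H-X = 10 → K
  i= 4: H-I = 25 → Z
  i= 5: R-C = 15 → P
  i= 6: S-Q =  2 → C
  i= 7: F-H = 24 → Y
  i= 8: O-E = 10 → K
  i= 9: M-N = 25 → Z
  i=10: R-C = 15 → P
  i=11: Z-X =  2 → C
  i=12: F-H = 24 → Y
  i=13: T-J = 10 → K
  i=14: F-G = 25 → Z
  i=15: Z-K = 15 → P
  i=16: R-P =  2 → C
  i=17: Z-B = 24 → Y
  i=18: W-M = 10 → K
  i=19: F-G = 25 → Z
  i=20: Y-J = 15 → P
  i=21: C-A =  2 → C
  i=22: D-F = 24 → Y
  i=23: G-W = 10 → K
  shifts repeat with period 5: PCYKZ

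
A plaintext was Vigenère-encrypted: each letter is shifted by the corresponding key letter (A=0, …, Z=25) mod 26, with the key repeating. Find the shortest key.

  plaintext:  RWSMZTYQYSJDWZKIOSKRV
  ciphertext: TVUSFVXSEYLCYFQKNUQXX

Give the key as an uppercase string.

CZCGG

  i= 0: T-R =  2 → C
  i= 1: V-W = 25 → Z
  i= 2: U-S =  2 → C
  i= 3: S-M =  6 → G
  i= 4: F-Z =  6 → G
  i= 5: V-T =  2 → C
  i= 6: X-Y = 25 → Z
  i= 7: S-Q =  2 → C
  i= 8: E-Y =  6 → G
  i= 9: Y-S =  6 → G
  i=10: L-J =  2 → C
  i=11: C-D = 25 → Z
  i=12: Y-W =  2 → C
  i=13: F-Z =  6 → G
  i=14: Q-K =  6 → G
  i=15: K-I =  2 → C
  i=16: N-O = 25 → Z
  i=17: U-S =  2 → C
  i=18: Q-K =  6 → G
  i=19: X-R =  6 → G
  i=20: X-V =  2 → C
  shifts repeat with period 5: CZCGG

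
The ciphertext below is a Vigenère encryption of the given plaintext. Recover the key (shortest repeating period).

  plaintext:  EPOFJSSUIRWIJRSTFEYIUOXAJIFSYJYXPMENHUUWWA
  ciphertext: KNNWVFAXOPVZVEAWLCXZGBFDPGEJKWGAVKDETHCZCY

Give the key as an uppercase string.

  i= 0: K-E =  6 → G
  i= 1: N-P = 24 → Y
  i= 2: N-O = 25 → Z
  i= 3: W-F = 17 → R
  i= 4: V-J = 12 → M
  i= 5: F-S = 13 → N
  i= 6: A-S =  8 → I
  i= 7: X-U =  3 → D
  i= 8: O-I =  6 → G
  i= 9: P-R = 24 → Y
  i=10: V-W = 25 → Z
  i=11: Z-I = 17 → R
  i=12: V-J = 12 → M
  i=13: E-R = 13 → N
  i=14: A-S =  8 → I
  i=15: W-T =  3 → D
  i=16: L-F =  6 → G
  i=17: C-E = 24 → Y
  i=18: X-Y = 25 → Z
  i=19: Z-I = 17 → R
  i=20: G-U = 12 → M
  i=21: B-O = 13 → N
  i=22: F-X =  8 → I
  i=23: D-A =  3 → D
  i=24: P-J =  6 → G
  i=25: G-I = 24 → Y
  i=26: E-F = 25 → Z
  i=27: J-S = 17 → R
  i=28: K-Y = 12 → M
  i=29: W-J = 13 → N
  i=30: G-Y =  8 → I
  i=31: A-X =  3 → D
  i=32: V-P =  6 → G
  i=33: K-M = 24 → Y
  i=34: D-E = 25 → Z
  i=35: E-N = 17 → R
  i=36: T-H = 12 → M
  i=37: H-U = 13 → N
  i=38: C-U =  8 → I
  i=39: Z-W =  3 → D
  i=40: C-W =  6 → G
  i=41: Y-A = 24 → Y
  shifts repeat with period 8: GYZRMNID

GYZRMNID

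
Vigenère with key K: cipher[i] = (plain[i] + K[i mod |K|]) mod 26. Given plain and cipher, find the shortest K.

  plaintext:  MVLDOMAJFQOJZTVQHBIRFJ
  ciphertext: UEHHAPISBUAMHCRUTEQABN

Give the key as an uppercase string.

  i= 0: U-M =  8 → I
  i= 1: E-V =  9 → J
  i= 2: H-L = 22 → W
  i= 3: H-D =  4 → E
  i= 4: A-O = 12 → M
  i= 5: P-M =  3 → D
  i= 6: I-A =  8 → I
  i= 7: S-J =  9 → J
  i= 8: B-F = 22 → W
  i= 9: U-Q =  4 → E
  i=10: A-O = 12 → M
  i=11: M-J =  3 → D
  i=12: H-Z =  8 → I
  i=13: C-T =  9 → J
  i=14: R-V = 22 → W
  i=15: U-Q =  4 → E
  i=16: T-H = 12 → M
  i=17: E-B =  3 → D
  i=18: Q-I =  8 → I
  i=19: A-R =  9 → J
  i=20: B-F = 22 → W
  i=21: N-J =  4 → E
  shifts repeat with period 6: IJWEMD

IJWEMD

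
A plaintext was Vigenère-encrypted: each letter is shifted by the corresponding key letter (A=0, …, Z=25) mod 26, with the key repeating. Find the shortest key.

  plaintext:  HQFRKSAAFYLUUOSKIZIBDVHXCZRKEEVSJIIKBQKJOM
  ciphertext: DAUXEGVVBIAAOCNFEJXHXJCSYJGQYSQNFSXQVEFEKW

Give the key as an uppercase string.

  i= 0: D-H = 22 → W
  i= 1: A-Q = 10 → K
  i= 2: U-F = 15 → P
  i= 3: X-R =  6 → G
  i= 4: E-K = 20 → U
  i= 5: G-S = 14 → O
  i= 6: V-A = 21 → V
  i= 7: V-A = 21 → V
  i= 8: B-F = 22 → W
  i= 9: I-Y = 10 → K
  i=10: A-L = 15 → P
  i=11: A-U =  6 → G
  i=12: O-U = 20 → U
  i=13: C-O = 14 → O
  i=14: N-S = 21 → V
  i=15: F-K = 21 → V
  i=16: E-I = 22 → W
  i=17: J-Z = 10 → K
  i=18: X-I = 15 → P
  i=19: H-B =  6 → G
  i=20: X-D = 20 → U
  i=21: J-V = 14 → O
  i=22: C-H = 21 → V
  i=23: S-X = 21 → V
  i=24: Y-C = 22 → W
  i=25: J-Z = 10 → K
  i=26: G-R = 15 → P
  i=27: Q-K =  6 → G
  i=28: Y-E = 20 → U
  i=29: S-E = 14 → O
  i=30: Q-V = 21 → V
  i=31: N-S = 21 → V
  i=32: F-J = 22 → W
  i=33: S-I = 10 → K
  i=34: X-I = 15 → P
  i=35: Q-K =  6 → G
  i=36: V-B = 20 → U
  i=37: E-Q = 14 → O
  i=38: F-K = 21 → V
  i=39: E-J = 21 → V
  i=40: K-O = 22 → W
  i=41: W-M = 10 → K
  shifts repeat with period 8: WKPGUOVV

WKPGUOVV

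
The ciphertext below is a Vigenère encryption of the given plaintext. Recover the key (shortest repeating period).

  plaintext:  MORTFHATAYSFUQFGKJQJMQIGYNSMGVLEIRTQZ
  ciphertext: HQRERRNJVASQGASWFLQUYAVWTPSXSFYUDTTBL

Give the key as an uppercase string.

VCALMKNQ

  i= 0: H-M = 21 → V
  i= 1: Q-O =  2 → C
  i= 2: R-R =  0 → A
  i= 3: E-T = 11 → L
  i= 4: R-F = 12 → M
  i= 5: R-H = 10 → K
  i= 6: N-A = 13 → N
  i= 7: J-T = 16 → Q
  i= 8: V-A = 21 → V
  i= 9: A-Y =  2 → C
  i=10: S-S =  0 → A
  i=11: Q-F = 11 → L
  i=12: G-U = 12 → M
  i=13: A-Q = 10 → K
  i=14: S-F = 13 → N
  i=15: W-G = 16 → Q
  i=16: F-K = 21 → V
  i=17: L-J =  2 → C
  i=18: Q-Q =  0 → A
  i=19: U-J = 11 → L
  i=20: Y-M = 12 → M
  i=21: A-Q = 10 → K
  i=22: V-I = 13 → N
  i=23: W-G = 16 → Q
  i=24: T-Y = 21 → V
  i=25: P-N =  2 → C
  i=26: S-S =  0 → A
  i=27: X-M = 11 → L
  i=28: S-G = 12 → M
  i=29: F-V = 10 → K
  i=30: Y-L = 13 → N
  i=31: U-E = 16 → Q
  i=32: D-I = 21 → V
  i=33: T-R =  2 → C
  i=34: T-T =  0 → A
  i=35: B-Q = 11 → L
  i=36: L-Z = 12 → M
  shifts repeat with period 8: VCALMKNQ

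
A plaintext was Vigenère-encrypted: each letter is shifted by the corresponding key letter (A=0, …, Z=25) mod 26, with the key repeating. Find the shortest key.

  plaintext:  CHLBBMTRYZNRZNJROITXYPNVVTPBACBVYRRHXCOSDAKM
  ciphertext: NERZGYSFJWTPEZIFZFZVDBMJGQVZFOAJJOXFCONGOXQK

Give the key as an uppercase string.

LXGYFMZO

  i= 0: N-C = 11 → L
  i= 1: E-H = 23 → X
  i= 2: R-L =  6 → G
  i= 3: Z-B = 24 → Y
  i= 4: G-B =  5 → F
  i= 5: Y-M = 12 → M
  i= 6: S-T = 25 → Z
  i= 7: F-R = 14 → O
  i= 8: J-Y = 11 → L
  i= 9: W-Z = 23 → X
  i=10: T-N =  6 → G
  i=11: P-R = 24 → Y
  i=12: E-Z =  5 → F
  i=13: Z-N = 12 → M
  i=14: I-J = 25 → Z
  i=15: F-R = 14 → O
  i=16: Z-O = 11 → L
  i=17: F-I = 23 → X
  i=18: Z-T =  6 → G
  i=19: V-X = 24 → Y
  i=20: D-Y =  5 → F
  i=21: B-P = 12 → M
  i=22: M-N = 25 → Z
  i=23: J-V = 14 → O
  i=24: G-V = 11 → L
  i=25: Q-T = 23 → X
  i=26: V-P =  6 → G
  i=27: Z-B = 24 → Y
  i=28: F-A =  5 → F
  i=29: O-C = 12 → M
  i=30: A-B = 25 → Z
  i=31: J-V = 14 → O
  i=32: J-Y = 11 → L
  i=33: O-R = 23 → X
  i=34: X-R =  6 → G
  i=35: F-H = 24 → Y
  i=36: C-X =  5 → F
  i=37: O-C = 12 → M
  i=38: N-O = 25 → Z
  i=39: G-S = 14 → O
  i=40: O-D = 11 → L
  i=41: X-A = 23 → X
  i=42: Q-K =  6 → G
  i=43: K-M = 24 → Y
  shifts repeat with period 8: LXGYFMZO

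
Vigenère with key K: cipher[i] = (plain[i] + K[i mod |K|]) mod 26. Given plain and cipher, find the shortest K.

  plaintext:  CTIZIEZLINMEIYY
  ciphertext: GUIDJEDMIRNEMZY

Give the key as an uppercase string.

  i= 0: G-C =  4 → E
  i= 1: U-T =  1 → B
  i= 2: I-I =  0 → A
  i= 3: D-Z =  4 → E
  i= 4: J-I =  1 → B
  i= 5: E-E =  0 → A
  i= 6: D-Z =  4 → E
  i= 7: M-L =  1 → B
  i= 8: I-I =  0 → A
  i= 9: R-N =  4 → E
  i=10: N-M =  1 → B
  i=11: E-E =  0 → A
  i=12: M-I =  4 → E
  i=13: Z-Y =  1 → B
  i=14: Y-Y =  0 → A
  shifts repeat with period 3: EBA

EBA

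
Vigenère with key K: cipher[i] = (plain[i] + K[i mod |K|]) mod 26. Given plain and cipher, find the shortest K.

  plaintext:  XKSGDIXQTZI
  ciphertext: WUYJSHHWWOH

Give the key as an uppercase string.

  i= 0: W-X = 25 → Z
  i= 1: U-K = 10 → K
  i= 2: Y-S =  6 → G
  i= 3: J-G =  3 → D
  i= 4: S-D = 15 → P
  i= 5: H-I = 25 → Z
  i= 6: H-X = 10 → K
  i= 7: W-Q =  6 → G
  i= 8: W-T =  3 → D
  i= 9: O-Z = 15 → P
  i=10: H-I = 25 → Z
  shifts repeat with period 5: ZKGDP

ZKGDP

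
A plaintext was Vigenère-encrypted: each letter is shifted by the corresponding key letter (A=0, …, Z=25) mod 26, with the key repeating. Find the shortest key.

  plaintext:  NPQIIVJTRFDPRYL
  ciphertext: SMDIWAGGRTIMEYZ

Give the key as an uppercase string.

FXNAO

  i= 0: S-N =  5 → F
  i= 1: M-P = 23 → X
  i= 2: D-Q = 13 → N
  i= 3: I-I =  0 → A
  i= 4: W-I = 14 → O
  i= 5: A-V =  5 → F
  i= 6: G-J = 23 → X
  i= 7: G-T = 13 → N
  i= 8: R-R =  0 → A
  i= 9: T-F = 14 → O
  i=10: I-D =  5 → F
  i=11: M-P = 23 → X
  i=12: E-R = 13 → N
  i=13: Y-Y =  0 → A
  i=14: Z-L = 14 → O
  shifts repeat with period 5: FXNAO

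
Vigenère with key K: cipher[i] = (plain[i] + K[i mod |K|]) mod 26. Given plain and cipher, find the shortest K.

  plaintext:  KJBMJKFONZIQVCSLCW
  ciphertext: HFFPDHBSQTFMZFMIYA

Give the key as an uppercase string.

XWEDU

  i= 0: H-K = 23 → X
  i= 1: F-J = 22 → W
  i= 2: F-B =  4 → E
  i= 3: P-M =  3 → D
  i= 4: D-J = 20 → U
  i= 5: H-K = 23 → X
  i= 6: B-F = 22 → W
  i= 7: S-O =  4 → E
  i= 8: Q-N =  3 → D
  i= 9: T-Z = 20 → U
  i=10: F-I = 23 → X
  i=11: M-Q = 22 → W
  i=12: Z-V =  4 → E
  i=13: F-C =  3 → D
  i=14: M-S = 20 → U
  i=15: I-L = 23 → X
  i=16: Y-C = 22 → W
  i=17: A-W =  4 → E
  shifts repeat with period 5: XWEDU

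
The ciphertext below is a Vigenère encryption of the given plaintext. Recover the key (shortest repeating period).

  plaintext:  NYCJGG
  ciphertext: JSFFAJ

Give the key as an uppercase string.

  i= 0: J-N = 22 → W
  i= 1: S-Y = 20 → U
  i= 2: F-C =  3 → D
  i= 3: F-J = 22 → W
  i= 4: A-G = 20 → U
  i= 5: J-G =  3 → D
  shifts repeat with period 3: WUD

WUD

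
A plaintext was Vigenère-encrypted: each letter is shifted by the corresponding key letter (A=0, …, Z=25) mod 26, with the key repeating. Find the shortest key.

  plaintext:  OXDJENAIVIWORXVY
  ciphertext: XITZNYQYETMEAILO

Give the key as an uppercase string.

JLQQ

  i= 0: X-O =  9 → J
  i= 1: I-X = 11 → L
  i= 2: T-D = 16 → Q
  i= 3: Z-J = 16 → Q
  i= 4: N-E =  9 → J
  i= 5: Y-N = 11 → L
  i= 6: Q-A = 16 → Q
  i= 7: Y-I = 16 → Q
  i= 8: E-V =  9 → J
  i= 9: T-I = 11 → L
  i=10: M-W = 16 → Q
  i=11: E-O = 16 → Q
  i=12: A-R =  9 → J
  i=13: I-X = 11 → L
  i=14: L-V = 16 → Q
  i=15: O-Y = 16 → Q
  shifts repeat with period 4: JLQQ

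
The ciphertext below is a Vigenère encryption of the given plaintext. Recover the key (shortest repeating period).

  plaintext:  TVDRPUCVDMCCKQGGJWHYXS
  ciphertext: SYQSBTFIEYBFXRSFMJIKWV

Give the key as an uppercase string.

  i= 0: S-T = 25 → Z
  i= 1: Y-V =  3 → D
  i= 2: Q-D = 13 → N
  i= 3: S-R =  1 → B
  i= 4: B-P = 12 → M
  i= 5: T-U = 25 → Z
  i= 6: F-C =  3 → D
  i= 7: I-V = 13 → N
  i= 8: E-D =  1 → B
  i= 9: Y-M = 12 → M
  i=10: B-C = 25 → Z
  i=11: F-C =  3 → D
  i=12: X-K = 13 → N
  i=13: R-Q =  1 → B
  i=14: S-G = 12 → M
  i=15: F-G = 25 → Z
  i=16: M-J =  3 → D
  i=17: J-W = 13 → N
  i=18: I-H =  1 → B
  i=19: K-Y = 12 → M
  i=20: W-X = 25 → Z
  i=21: V-S =  3 → D
  shifts repeat with period 5: ZDNBM

ZDNBM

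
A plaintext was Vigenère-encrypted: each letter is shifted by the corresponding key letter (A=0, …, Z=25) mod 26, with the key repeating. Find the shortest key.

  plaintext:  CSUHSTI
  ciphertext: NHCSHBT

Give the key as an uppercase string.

LPI

  i= 0: N-C = 11 → L
  i= 1: H-S = 15 → P
  i= 2: C-U =  8 → I
  i= 3: S-H = 11 → L
  i= 4: H-S = 15 → P
  i= 5: B-T =  8 → I
  i= 6: T-I = 11 → L
  shifts repeat with period 3: LPI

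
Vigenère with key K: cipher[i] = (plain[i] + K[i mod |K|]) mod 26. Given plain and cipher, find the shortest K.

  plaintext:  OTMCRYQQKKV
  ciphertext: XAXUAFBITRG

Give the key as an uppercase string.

  i= 0: X-O =  9 → J
  i= 1: A-T =  7 → H
  i= 2: X-M = 11 → L
  i= 3: U-C = 18 → S
  i= 4: A-R =  9 → J
  i= 5: F-Y =  7 → H
  i= 6: B-Q = 11 → L
  i= 7: I-Q = 18 → S
  i= 8: T-K =  9 → J
  i= 9: R-K =  7 → H
  i=10: G-V = 11 → L
  shifts repeat with period 4: JHLS

JHLS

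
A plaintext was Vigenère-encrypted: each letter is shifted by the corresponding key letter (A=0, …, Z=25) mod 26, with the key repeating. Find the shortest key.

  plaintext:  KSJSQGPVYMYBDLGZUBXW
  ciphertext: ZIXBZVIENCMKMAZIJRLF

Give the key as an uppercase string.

  i= 0: Z-K = 15 → P
  i= 1: I-S = 16 → Q
  i= 2: X-J = 14 → O
  i= 3: B-S =  9 → J
  i= 4: Z-Q =  9 → J
  i= 5: V-G = 15 → P
  i= 6: I-P = 19 → T
  i= 7: E-V =  9 → J
  i= 8: N-Y = 15 → P
  i= 9: C-M = 16 → Q
  i=10: M-Y = 14 → O
  i=11: K-B =  9 → J
  i=12: M-D =  9 → J
  i=13: A-L = 15 → P
  i=14: Z-G = 19 → T
  i=15: I-Z =  9 → J
  i=16: J-U = 15 → P
  i=17: R-B = 16 → Q
  i=18: L-X = 14 → O
  i=19: F-W =  9 → J
  shifts repeat with period 8: PQOJJPTJ

PQOJJPTJ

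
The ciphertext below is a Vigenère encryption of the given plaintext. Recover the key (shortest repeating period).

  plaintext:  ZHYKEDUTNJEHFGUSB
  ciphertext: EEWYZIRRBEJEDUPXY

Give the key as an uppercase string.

FXYOV

  i= 0: E-Z =  5 → F
  i= 1: E-H = 23 → X
  i= 2: W-Y = 24 → Y
  i= 3: Y-K = 14 → O
  i= 4: Z-E = 21 → V
  i= 5: I-D =  5 → F
  i= 6: R-U = 23 → X
  i= 7: R-T = 24 → Y
  i= 8: B-N = 14 → O
  i= 9: E-J = 21 → V
  i=10: J-E =  5 → F
  i=11: E-H = 23 → X
  i=12: D-F = 24 → Y
  i=13: U-G = 14 → O
  i=14: P-U = 21 → V
  i=15: X-S =  5 → F
  i=16: Y-B = 23 → X
  shifts repeat with period 5: FXYOV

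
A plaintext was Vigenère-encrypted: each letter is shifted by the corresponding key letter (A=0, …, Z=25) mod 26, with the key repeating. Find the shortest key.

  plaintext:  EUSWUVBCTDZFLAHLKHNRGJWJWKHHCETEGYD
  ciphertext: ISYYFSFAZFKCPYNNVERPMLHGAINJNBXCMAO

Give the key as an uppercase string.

  i= 0: I-E =  4 → E
  i= 1: S-U = 24 → Y
  i= 2: Y-S =  6 → G
  i= 3: Y-W =  2 → C
  i= 4: F-U = 11 → L
  i= 5: S-V = 23 → X
  i= 6: F-B =  4 → E
  i= 7: A-C = 24 → Y
  i= 8: Z-T =  6 → G
  i= 9: F-D =  2 → C
  i=10: K-Z = 11 → L
  i=11: C-F = 23 → X
  i=12: P-L =  4 → E
  i=13: Y-A = 24 → Y
  i=14: N-H =  6 → G
  i=15: N-L =  2 → C
  i=16: V-K = 11 → L
  i=17: E-H = 23 → X
  i=18: R-N =  4 → E
  i=19: P-R = 24 → Y
  i=20: M-G =  6 → G
  i=21: L-J =  2 → C
  i=22: H-W = 11 → L
  i=23: G-J = 23 → X
  i=24: A-W =  4 → E
  i=25: I-K = 24 → Y
  i=26: N-H =  6 → G
  i=27: J-H =  2 → C
  i=28: N-C = 11 → L
  i=29: B-E = 23 → X
  i=30: X-T =  4 → E
  i=31: C-E = 24 → Y
  i=32: M-G =  6 → G
  i=33: A-Y =  2 → C
  i=34: O-D = 11 → L
  shifts repeat with period 6: EYGCLX

EYGCLX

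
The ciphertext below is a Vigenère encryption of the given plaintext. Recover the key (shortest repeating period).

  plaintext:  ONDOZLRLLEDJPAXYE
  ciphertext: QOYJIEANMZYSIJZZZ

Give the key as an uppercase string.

CBVVJTJ

  i= 0: Q-O =  2 → C
  i= 1: O-N =  1 → B
  i= 2: Y-D = 21 → V
  i= 3: J-O = 21 → V
  i= 4: I-Z =  9 → J
  i= 5: E-L = 19 → T
  i= 6: A-R =  9 → J
  i= 7: N-L =  2 → C
  i= 8: M-L =  1 → B
  i= 9: Z-E = 21 → V
  i=10: Y-D = 21 → V
  i=11: S-J =  9 → J
  i=12: I-P = 19 → T
  i=13: J-A =  9 → J
  i=14: Z-X =  2 → C
  i=15: Z-Y =  1 → B
  i=16: Z-E = 21 → V
  shifts repeat with period 7: CBVVJTJ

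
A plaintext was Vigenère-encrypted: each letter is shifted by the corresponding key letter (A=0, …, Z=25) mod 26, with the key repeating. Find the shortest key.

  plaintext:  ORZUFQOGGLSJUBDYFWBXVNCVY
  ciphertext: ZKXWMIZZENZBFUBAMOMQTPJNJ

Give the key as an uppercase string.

  i= 0: Z-O = 11 → L
  i= 1: K-R = 19 → T
  i= 2: X-Z = 24 → Y
  i= 3: W-U =  2 → C
  i= 4: M-F =  7 → H
  i= 5: I-Q = 18 → S
  i= 6: Z-O = 11 → L
  i= 7: Z-G = 19 → T
  i= 8: E-G = 24 → Y
  i= 9: N-L =  2 → C
  i=10: Z-S =  7 → H
  i=11: B-J = 18 → S
  i=12: F-U = 11 → L
  i=13: U-B = 19 → T
  i=14: B-D = 24 → Y
  i=15: A-Y =  2 → C
  i=16: M-F =  7 → H
  i=17: O-W = 18 → S
  i=18: M-B = 11 → L
  i=19: Q-X = 19 → T
  i=20: T-V = 24 → Y
  i=21: P-N =  2 → C
  i=22: J-C =  7 → H
  i=23: N-V = 18 → S
  i=24: J-Y = 11 → L
  shifts repeat with period 6: LTYCHS

LTYCHS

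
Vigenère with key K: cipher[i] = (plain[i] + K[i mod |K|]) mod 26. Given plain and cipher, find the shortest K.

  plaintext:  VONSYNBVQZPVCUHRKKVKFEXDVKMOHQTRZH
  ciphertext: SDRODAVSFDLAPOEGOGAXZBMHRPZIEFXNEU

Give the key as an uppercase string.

XPEWFNU

  i= 0: S-V = 23 → X
  i= 1: D-O = 15 → P
  i= 2: R-N =  4 → E
  i= 3: O-S = 22 → W
  i= 4: D-Y =  5 → F
  i= 5: A-N = 13 → N
  i= 6: V-B = 20 → U
  i= 7: S-V = 23 → X
  i= 8: F-Q = 15 → P
  i= 9: D-Z =  4 → E
  i=10: L-P = 22 → W
  i=11: A-V =  5 → F
  i=12: P-C = 13 → N
  i=13: O-U = 20 → U
  i=14: E-H = 23 → X
  i=15: G-R = 15 → P
  i=16: O-K =  4 → E
  i=17: G-K = 22 → W
  i=18: A-V =  5 → F
  i=19: X-K = 13 → N
  i=20: Z-F = 20 → U
  i=21: B-E = 23 → X
  i=22: M-X = 15 → P
  i=23: H-D =  4 → E
  i=24: R-V = 22 → W
  i=25: P-K =  5 → F
  i=26: Z-M = 13 → N
  i=27: I-O = 20 → U
  i=28: E-H = 23 → X
  i=29: F-Q = 15 → P
  i=30: X-T =  4 → E
  i=31: N-R = 22 → W
  i=32: E-Z =  5 → F
  i=33: U-H = 13 → N
  shifts repeat with period 7: XPEWFNU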